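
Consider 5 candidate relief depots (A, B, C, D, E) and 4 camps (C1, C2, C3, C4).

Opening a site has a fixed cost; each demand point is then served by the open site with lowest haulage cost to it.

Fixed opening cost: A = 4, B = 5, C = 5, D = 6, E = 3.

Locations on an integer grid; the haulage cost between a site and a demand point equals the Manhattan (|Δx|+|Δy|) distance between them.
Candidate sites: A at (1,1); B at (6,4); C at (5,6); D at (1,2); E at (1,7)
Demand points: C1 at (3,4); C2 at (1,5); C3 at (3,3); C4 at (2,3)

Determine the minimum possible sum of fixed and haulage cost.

18

Open {D}: assign each demand point to its cheapest open site.
  C1→D 4, C2→D 3, C3→D 3, C4→D 2
  haulage cost 12, fixed 6 → total 18.
Compare {A}: haulage cost 16 + fixed 4 = 20.
Compare {D, E}: haulage cost 11 + fixed 9 = 20.
Compare {E}: haulage cost 18 + fixed 3 = 21.
All other subsets cost ≥ 20. Minimum total cost: 18.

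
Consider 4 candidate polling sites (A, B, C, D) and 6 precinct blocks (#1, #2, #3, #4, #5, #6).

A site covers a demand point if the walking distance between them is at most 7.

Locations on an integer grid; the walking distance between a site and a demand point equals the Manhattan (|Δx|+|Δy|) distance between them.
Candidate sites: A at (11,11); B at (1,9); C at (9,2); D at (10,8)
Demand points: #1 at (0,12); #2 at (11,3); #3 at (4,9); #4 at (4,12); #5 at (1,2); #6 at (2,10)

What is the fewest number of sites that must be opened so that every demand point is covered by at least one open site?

2

Coverage sets (demand points within 7 of each site):
  A: {}
  B: {#1, #3, #4, #5, #6}
  C: {#2}
  D: {#2, #3}
No single site covers all 6 demand points.
But {B, C} covers everything, so the minimum is 2.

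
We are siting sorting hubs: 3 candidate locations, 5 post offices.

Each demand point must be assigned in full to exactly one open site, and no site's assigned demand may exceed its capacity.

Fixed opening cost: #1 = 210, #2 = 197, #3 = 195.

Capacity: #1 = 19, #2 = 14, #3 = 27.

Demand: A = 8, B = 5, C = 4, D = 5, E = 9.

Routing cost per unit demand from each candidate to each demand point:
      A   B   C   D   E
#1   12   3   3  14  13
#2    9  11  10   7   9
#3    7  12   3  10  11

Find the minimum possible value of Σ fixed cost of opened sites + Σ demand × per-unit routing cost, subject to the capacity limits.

636

Open {#2, #3}; cheapest assignment that respects the capacities:
  #2 (cap 14, load 14): D, E — cost 5×7 + 9×9 = 116
  #3 (cap 27, load 17): A, B, C — cost 8×7 + 5×12 + 4×3 = 128
  Shipping 244, fixed 392 → total 636.
  Any other capacity-feasible assignment to {#2, #3} ships for at least 244.
Compare {#1, #3}: its best feasible assignment gives total 637.
Compare {#1, #2}: its best feasible assignment gives total 646.
Every other set of open sites that can feasibly serve all demand totals ≥ 637 even under its best assignment. Minimum: 636.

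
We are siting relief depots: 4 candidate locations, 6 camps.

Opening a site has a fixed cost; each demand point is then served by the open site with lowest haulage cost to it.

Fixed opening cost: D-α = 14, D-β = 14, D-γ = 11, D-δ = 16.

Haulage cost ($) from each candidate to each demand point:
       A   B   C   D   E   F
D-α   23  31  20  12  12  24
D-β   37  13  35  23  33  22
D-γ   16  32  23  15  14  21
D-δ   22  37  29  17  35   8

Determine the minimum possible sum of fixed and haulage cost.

127

Open {D-β, D-γ}: assign each demand point to its cheapest open site.
  A→D-γ 16, B→D-β 13, C→D-γ 23, D→D-γ 15, E→D-γ 14, F→D-γ 21
  haulage cost 102, fixed 25 → total 127.
Compare {D-α, D-β}: haulage cost 102 + fixed 28 = 130.
Compare {D-β, D-γ, D-δ}: haulage cost 89 + fixed 41 = 130.
Compare {D-α, D-β, D-δ}: haulage cost 87 + fixed 44 = 131.
All other subsets cost ≥ 130. Minimum total cost: 127.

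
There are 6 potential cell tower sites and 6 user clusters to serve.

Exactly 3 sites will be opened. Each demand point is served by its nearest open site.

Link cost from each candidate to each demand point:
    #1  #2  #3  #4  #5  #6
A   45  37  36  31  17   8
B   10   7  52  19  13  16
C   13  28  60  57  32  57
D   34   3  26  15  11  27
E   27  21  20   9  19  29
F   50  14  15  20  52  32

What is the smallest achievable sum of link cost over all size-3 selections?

Open {A, B, E}.
  #1→B 10, #2→B 7, #3→E 20, #4→E 9, #5→B 13, #6→A 8  ⇒ total 67.
Compare {B, D, E}: total 69.
Compare {B, D, F}: total 70.
No size-3 selection does better; minimum is 67.

67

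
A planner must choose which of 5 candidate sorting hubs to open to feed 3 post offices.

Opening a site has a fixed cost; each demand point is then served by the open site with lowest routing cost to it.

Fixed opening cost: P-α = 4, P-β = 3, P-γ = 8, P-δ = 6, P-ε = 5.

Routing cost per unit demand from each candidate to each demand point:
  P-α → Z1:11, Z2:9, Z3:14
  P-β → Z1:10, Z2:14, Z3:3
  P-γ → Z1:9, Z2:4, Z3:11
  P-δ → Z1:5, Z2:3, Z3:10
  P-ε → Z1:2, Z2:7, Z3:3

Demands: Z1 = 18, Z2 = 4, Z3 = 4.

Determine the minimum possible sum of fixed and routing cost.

71

Open {P-δ, P-ε}: assign each demand point to its cheapest open site.
  Z1→P-ε 18×2=36, Z2→P-δ 4×3=12, Z3→P-ε 4×3=12
  routing cost 60, fixed 11 → total 71.
Compare {P-β, P-δ, P-ε}: routing cost 60 + fixed 14 = 74.
Compare {P-α, P-δ, P-ε}: routing cost 60 + fixed 15 = 75.
Compare {P-γ, P-ε}: routing cost 64 + fixed 13 = 77.
All other subsets cost ≥ 74. Minimum total cost: 71.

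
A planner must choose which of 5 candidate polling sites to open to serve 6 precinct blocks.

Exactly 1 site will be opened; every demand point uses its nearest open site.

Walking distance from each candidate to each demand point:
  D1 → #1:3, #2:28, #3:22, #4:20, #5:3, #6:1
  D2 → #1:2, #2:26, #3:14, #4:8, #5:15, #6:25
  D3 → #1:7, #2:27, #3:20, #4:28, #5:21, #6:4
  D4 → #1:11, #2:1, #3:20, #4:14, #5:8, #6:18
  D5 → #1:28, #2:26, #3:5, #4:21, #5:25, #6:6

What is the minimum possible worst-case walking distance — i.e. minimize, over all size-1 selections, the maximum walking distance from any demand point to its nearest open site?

Open {D4}.
  Farthest demand point is #3 at walking distance 20 (to D4); all others are ≤ 20.
With {D2} the worst case is 26.
With {D1} the worst case is 28.
No size-1 selection achieves below 20.

20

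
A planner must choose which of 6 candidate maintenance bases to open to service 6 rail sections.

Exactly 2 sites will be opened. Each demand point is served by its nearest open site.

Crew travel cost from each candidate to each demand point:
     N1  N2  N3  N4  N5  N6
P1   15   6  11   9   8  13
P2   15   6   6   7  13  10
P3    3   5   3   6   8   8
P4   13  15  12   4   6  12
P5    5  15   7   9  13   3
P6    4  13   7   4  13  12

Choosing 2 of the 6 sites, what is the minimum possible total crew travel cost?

Open {P3, P5}.
  N1→P3 3, N2→P3 5, N3→P3 3, N4→P3 6, N5→P3 8, N6→P5 3  ⇒ total 28.
Compare {P3, P4}: total 29.
Compare {P3, P6}: total 31.
No size-2 selection does better; minimum is 28.

28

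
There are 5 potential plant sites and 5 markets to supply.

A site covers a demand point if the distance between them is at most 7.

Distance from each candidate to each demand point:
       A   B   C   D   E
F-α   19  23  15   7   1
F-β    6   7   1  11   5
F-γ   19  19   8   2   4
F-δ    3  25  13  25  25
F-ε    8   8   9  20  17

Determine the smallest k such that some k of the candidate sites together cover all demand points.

Coverage sets (demand points within 7 of each site):
  F-α: {D, E}
  F-β: {A, B, C, E}
  F-γ: {D, E}
  F-δ: {A}
  F-ε: {}
No single site covers all 5 demand points.
But {F-α, F-β} covers everything, so the minimum is 2.

2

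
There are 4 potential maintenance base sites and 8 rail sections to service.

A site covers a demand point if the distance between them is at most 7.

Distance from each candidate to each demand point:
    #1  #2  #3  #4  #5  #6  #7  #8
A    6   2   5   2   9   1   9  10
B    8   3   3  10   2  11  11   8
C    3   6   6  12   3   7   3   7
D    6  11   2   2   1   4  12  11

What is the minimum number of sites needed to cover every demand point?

Coverage sets (demand points within 7 of each site):
  A: {#1, #2, #3, #4, #6}
  B: {#2, #3, #5}
  C: {#1, #2, #3, #5, #6, #7, #8}
  D: {#1, #3, #4, #5, #6}
No single site covers all 8 demand points.
But {A, C} covers everything, so the minimum is 2.

2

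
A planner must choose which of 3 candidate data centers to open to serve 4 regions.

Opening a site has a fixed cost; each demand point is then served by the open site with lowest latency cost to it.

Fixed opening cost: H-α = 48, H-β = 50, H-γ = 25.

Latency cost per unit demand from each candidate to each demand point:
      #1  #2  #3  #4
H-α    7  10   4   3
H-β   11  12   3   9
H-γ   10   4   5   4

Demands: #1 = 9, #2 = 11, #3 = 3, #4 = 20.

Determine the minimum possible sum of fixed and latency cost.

252

Open {H-α, H-γ}: assign each demand point to its cheapest open site.
  #1→H-α 9×7=63, #2→H-γ 11×4=44, #3→H-α 3×4=12, #4→H-α 20×3=60
  latency cost 179, fixed 73 → total 252.
Compare {H-γ}: latency cost 229 + fixed 25 = 254.
Compare {H-α}: latency cost 245 + fixed 48 = 293.
Compare {H-β, H-γ}: latency cost 223 + fixed 75 = 298.
All other subsets cost ≥ 254. Minimum total cost: 252.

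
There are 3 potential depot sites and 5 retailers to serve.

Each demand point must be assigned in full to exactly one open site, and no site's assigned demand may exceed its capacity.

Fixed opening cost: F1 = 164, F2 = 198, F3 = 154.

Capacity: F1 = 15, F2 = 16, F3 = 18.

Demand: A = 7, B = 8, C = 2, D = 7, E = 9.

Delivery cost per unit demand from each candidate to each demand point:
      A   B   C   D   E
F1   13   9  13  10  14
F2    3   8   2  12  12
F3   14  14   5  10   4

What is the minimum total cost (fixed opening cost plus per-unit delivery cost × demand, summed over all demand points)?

553

Open {F2, F3}; cheapest assignment that respects the capacities:
  F2 (cap 16, load 15): A, B — cost 7×3 + 8×8 = 85
  F3 (cap 18, load 18): C, D, E — cost 2×5 + 7×10 + 9×4 = 116
  Shipping 201, fixed 352 → total 553.
  Any other capacity-feasible assignment to {F2, F3} ships for at least 201.
Compare {F1, F3}: its best feasible assignment gives total 597.
Compare {F1, F2, F3}: its best feasible assignment gives total 717.
Every other set of open sites that can feasibly serve all demand totals ≥ 597 even under its best assignment. Minimum: 553.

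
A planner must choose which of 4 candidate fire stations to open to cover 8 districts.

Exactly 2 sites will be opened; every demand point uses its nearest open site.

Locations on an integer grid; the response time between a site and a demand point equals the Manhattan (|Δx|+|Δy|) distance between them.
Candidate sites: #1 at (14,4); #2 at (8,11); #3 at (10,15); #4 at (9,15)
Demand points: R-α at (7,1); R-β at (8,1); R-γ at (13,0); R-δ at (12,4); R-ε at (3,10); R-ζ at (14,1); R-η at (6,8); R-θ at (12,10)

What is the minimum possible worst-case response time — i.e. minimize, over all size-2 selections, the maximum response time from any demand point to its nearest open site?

Open {#1, #2}.
  Farthest demand point is R-α at response time 10 (to #1); all others are ≤ 10.
With {#1, #4} the worst case is 11.
With {#1, #3} the worst case is 12.
No size-2 selection achieves below 10.

10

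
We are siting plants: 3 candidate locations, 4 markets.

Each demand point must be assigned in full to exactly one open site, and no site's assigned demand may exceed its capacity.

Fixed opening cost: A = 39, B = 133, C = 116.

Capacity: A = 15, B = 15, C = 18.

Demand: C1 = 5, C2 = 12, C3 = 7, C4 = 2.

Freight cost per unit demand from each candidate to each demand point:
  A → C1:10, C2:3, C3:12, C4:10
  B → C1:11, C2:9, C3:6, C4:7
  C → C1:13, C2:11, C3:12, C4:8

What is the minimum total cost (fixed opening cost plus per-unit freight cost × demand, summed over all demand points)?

319

Open {A, B}; cheapest assignment that respects the capacities:
  A (cap 15, load 12): C2 — cost 12×3 = 36
  B (cap 15, load 14): C1, C3, C4 — cost 5×11 + 7×6 + 2×7 = 111
  Shipping 147, fixed 172 → total 319.
  Any other capacity-feasible assignment to {A, B} ships for at least 147.
Compare {A, C}: its best feasible assignment gives total 356.
Compare {A, B, C}: its best feasible assignment gives total 435.
Every other set of open sites that can feasibly serve all demand totals ≥ 356 even under its best assignment. Minimum: 319.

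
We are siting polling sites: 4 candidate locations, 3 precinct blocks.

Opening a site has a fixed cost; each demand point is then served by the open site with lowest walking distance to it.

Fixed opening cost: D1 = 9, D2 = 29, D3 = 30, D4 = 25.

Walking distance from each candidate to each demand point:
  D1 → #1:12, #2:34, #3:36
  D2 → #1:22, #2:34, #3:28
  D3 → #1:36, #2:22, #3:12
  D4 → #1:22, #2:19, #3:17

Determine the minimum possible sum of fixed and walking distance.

82

Open {D1, D4}: assign each demand point to its cheapest open site.
  #1→D1 12, #2→D4 19, #3→D4 17
  walking distance 48, fixed 34 → total 82.
Compare {D4}: walking distance 58 + fixed 25 = 83.
Compare {D1, D3}: walking distance 46 + fixed 39 = 85.
Compare {D1}: walking distance 82 + fixed 9 = 91.
All other subsets cost ≥ 83. Minimum total cost: 82.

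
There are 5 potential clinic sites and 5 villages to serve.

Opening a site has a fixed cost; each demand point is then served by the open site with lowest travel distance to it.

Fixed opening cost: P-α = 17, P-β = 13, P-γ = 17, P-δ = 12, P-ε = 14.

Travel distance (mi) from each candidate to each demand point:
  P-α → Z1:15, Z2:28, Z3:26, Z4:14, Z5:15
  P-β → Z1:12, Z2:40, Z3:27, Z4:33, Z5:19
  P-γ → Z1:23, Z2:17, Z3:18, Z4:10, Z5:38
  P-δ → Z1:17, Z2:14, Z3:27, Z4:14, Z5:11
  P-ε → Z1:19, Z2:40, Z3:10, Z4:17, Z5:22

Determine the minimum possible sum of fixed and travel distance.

92

Open {P-δ, P-ε}: assign each demand point to its cheapest open site.
  Z1→P-δ 17, Z2→P-δ 14, Z3→P-ε 10, Z4→P-δ 14, Z5→P-δ 11
  travel distance 66, fixed 26 → total 92.
Compare {P-δ}: travel distance 83 + fixed 12 = 95.
Compare {P-γ, P-δ}: travel distance 70 + fixed 29 = 99.
Compare {P-β, P-δ, P-ε}: travel distance 61 + fixed 39 = 100.
All other subsets cost ≥ 95. Minimum total cost: 92.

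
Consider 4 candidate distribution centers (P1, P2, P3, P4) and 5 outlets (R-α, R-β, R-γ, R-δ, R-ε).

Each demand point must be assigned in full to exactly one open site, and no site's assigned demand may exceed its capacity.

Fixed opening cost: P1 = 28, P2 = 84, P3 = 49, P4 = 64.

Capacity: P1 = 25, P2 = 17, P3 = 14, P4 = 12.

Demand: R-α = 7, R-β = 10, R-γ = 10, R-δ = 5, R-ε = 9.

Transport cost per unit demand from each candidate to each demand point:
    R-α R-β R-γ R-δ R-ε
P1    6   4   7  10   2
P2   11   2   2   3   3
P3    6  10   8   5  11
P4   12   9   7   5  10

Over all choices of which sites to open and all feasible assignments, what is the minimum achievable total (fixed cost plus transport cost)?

296

Open {P1, P2, P3}; cheapest assignment that respects the capacities:
  P1 (cap 25, load 19): R-β, R-ε — cost 10×4 + 9×2 = 58
  P2 (cap 17, load 15): R-γ, R-δ — cost 10×2 + 5×3 = 35
  P3 (cap 14, load 7): R-α — cost 7×6 = 42
  Shipping 135, fixed 161 → total 296.
  Any other capacity-feasible assignment to {P1, P2, P3} ships for at least 135.
Compare {P1, P2}: its best feasible assignment gives total 317.
Compare {P1, P3, P4}: its best feasible assignment gives total 336.
Every other set of open sites that can feasibly serve all demand totals ≥ 317 even under its best assignment. Minimum: 296.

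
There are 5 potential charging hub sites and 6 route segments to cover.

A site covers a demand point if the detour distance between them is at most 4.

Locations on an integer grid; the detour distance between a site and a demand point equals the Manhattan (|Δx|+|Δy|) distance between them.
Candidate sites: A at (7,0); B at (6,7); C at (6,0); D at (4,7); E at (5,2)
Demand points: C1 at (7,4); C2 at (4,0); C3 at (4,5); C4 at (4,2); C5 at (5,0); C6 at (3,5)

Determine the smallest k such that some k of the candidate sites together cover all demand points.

Coverage sets (demand points within 4 of each site):
  A: {C1, C2, C5}
  B: {C1, C3}
  C: {C2, C4, C5}
  D: {C3, C6}
  E: {C1, C2, C3, C4, C5}
No single site covers all 6 demand points.
But {D, E} covers everything, so the minimum is 2.

2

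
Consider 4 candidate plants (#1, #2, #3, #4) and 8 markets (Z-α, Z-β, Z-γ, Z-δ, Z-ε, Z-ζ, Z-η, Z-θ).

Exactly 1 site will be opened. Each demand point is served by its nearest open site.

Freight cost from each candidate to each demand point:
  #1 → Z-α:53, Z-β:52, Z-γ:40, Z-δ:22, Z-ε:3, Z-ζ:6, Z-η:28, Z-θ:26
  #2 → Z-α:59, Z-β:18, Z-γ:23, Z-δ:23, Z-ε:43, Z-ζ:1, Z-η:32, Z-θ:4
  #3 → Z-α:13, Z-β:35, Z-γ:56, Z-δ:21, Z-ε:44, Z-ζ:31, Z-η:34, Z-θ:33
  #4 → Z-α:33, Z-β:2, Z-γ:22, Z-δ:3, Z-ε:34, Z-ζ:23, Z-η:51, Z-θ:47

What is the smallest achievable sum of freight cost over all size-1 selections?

203

Open {#2}.
  Z-α→#2 59, Z-β→#2 18, Z-γ→#2 23, Z-δ→#2 23, Z-ε→#2 43, Z-ζ→#2 1, Z-η→#2 32, Z-θ→#2 4  ⇒ total 203.
Compare {#4}: total 215.
Compare {#1}: total 230.
No size-1 selection does better; minimum is 203.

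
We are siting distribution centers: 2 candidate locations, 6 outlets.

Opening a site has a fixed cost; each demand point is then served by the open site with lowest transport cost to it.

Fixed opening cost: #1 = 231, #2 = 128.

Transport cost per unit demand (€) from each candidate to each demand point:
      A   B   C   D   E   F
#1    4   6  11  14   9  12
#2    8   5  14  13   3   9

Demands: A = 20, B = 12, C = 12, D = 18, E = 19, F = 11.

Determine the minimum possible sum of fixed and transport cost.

906

Open {#2}: assign each demand point to its cheapest open site.
  A→#2 20×8=160, B→#2 12×5=60, C→#2 12×14=168, D→#2 18×13=234, E→#2 19×3=57, F→#2 11×9=99
  transport cost 778, fixed 128 → total 906.
Compare {#1, #2}: transport cost 662 + fixed 359 = 1021.
Compare {#1}: transport cost 839 + fixed 231 = 1070.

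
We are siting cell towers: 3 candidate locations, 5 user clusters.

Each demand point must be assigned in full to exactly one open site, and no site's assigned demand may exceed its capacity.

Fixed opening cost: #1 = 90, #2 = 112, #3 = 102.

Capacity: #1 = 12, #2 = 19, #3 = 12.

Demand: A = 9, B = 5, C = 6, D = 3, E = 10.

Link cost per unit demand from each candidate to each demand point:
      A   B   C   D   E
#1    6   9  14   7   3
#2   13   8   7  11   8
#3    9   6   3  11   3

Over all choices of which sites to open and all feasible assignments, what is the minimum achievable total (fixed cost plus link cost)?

Open {#1, #2, #3}; cheapest assignment that respects the capacities:
  #1 (cap 12, load 12): A, D — cost 9×6 + 3×7 = 75
  #2 (cap 19, load 11): B, C — cost 5×8 + 6×7 = 82
  #3 (cap 12, load 10): E — cost 10×3 = 30
  Shipping 187, fixed 304 → total 491.
  Any other capacity-feasible assignment to {#1, #2, #3} ships for at least 187.
Total demand is 33 and no other set of sites has combined capacity ≥ 33, so {#1, #2, #3} is the only feasible choice of open sites. Minimum: 491.

491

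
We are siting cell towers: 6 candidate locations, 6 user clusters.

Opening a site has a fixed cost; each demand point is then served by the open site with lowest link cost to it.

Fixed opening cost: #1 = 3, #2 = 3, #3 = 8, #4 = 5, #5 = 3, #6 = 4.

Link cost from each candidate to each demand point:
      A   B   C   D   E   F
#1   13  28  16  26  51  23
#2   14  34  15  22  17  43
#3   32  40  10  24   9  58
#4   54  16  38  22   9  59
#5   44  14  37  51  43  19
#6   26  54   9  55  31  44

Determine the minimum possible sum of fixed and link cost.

101

Open {#1, #4, #5, #6}: assign each demand point to its cheapest open site.
  A→#1 13, B→#5 14, C→#6 9, D→#4 22, E→#4 9, F→#5 19
  link cost 86, fixed 15 → total 101.
Compare {#2, #3, #5}: link cost 88 + fixed 14 = 102.
Compare {#2, #4, #5, #6}: link cost 87 + fixed 15 = 102.
Compare {#1, #3, #5}: link cost 89 + fixed 14 = 103.
All other subsets cost ≥ 102. Minimum total cost: 101.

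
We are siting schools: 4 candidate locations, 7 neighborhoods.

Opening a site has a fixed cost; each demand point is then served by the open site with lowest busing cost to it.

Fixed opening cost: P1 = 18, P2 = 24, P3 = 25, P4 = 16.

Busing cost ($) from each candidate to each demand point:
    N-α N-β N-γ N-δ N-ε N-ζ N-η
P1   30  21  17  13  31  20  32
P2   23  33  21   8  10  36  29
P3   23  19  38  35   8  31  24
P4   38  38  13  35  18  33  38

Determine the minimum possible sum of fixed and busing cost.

167

Open {P1, P3}: assign each demand point to its cheapest open site.
  N-α→P3 23, N-β→P3 19, N-γ→P1 17, N-δ→P1 13, N-ε→P3 8, N-ζ→P1 20, N-η→P3 24
  busing cost 124, fixed 43 → total 167.
Compare {P1, P2}: busing cost 128 + fixed 42 = 170.
Compare {P1, P3, P4}: busing cost 120 + fixed 59 = 179.
Compare {P1, P4}: busing cost 147 + fixed 34 = 181.
All other subsets cost ≥ 170. Minimum total cost: 167.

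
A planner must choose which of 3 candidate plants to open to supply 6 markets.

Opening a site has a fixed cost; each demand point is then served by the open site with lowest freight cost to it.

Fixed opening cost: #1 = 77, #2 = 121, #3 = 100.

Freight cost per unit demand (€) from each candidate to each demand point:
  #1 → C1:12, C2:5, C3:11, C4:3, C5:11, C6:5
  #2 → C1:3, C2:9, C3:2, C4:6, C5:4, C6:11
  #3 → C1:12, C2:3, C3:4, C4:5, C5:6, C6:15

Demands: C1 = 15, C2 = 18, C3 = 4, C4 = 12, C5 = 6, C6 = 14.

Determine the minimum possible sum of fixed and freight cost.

471

Open {#1, #2}: assign each demand point to its cheapest open site.
  C1→#2 15×3=45, C2→#1 18×5=90, C3→#2 4×2=8, C4→#1 12×3=36, C5→#2 6×4=24, C6→#1 14×5=70
  freight cost 273, fixed 198 → total 471.
Compare {#1, #2, #3}: freight cost 237 + fixed 298 = 535.
Compare {#1}: freight cost 486 + fixed 77 = 563.
Compare {#2, #3}: freight cost 345 + fixed 221 = 566.
All other subsets cost ≥ 535. Minimum total cost: 471.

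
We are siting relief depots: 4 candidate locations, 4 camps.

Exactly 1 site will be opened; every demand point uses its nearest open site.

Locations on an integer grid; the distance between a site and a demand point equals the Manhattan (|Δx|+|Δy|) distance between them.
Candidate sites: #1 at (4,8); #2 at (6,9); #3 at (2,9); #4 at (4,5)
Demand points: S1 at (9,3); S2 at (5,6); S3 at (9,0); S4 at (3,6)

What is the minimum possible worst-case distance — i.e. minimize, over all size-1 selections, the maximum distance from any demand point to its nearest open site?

Open {#4}.
  Farthest demand point is S3 at distance 10 (to #4); all others are ≤ 10.
With {#2} the worst case is 12.
With {#1} the worst case is 13.
No size-1 selection achieves below 10.

10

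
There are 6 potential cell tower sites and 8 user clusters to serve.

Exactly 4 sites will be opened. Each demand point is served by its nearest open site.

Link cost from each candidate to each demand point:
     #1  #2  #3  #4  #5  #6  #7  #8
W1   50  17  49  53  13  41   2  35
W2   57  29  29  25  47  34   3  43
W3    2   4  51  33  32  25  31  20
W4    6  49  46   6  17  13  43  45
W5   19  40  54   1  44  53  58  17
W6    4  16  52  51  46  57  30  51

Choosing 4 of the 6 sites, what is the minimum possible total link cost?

86

Open {W2, W3, W4, W5}.
  #1→W3 2, #2→W3 4, #3→W2 29, #4→W5 1, #5→W4 17, #6→W4 13, #7→W2 3, #8→W5 17  ⇒ total 86.
Compare {W1, W2, W3, W4}: total 89.
Compare {W1, W2, W3, W5}: total 93.
No size-4 selection does better; minimum is 86.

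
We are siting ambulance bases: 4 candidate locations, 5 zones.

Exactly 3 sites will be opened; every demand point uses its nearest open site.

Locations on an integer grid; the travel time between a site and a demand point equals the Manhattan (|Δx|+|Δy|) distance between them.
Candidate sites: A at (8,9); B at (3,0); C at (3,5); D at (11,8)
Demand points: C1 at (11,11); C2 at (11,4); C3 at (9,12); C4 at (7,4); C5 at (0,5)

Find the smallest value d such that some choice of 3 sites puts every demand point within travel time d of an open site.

5

Open {A, C, D}.
  Farthest demand point is C4 at travel time 5 (to C); all others are ≤ 5.
With {B, C, D} the worst case is 6.
With {A, B, C} the worst case is 8.
No size-3 selection achieves below 5.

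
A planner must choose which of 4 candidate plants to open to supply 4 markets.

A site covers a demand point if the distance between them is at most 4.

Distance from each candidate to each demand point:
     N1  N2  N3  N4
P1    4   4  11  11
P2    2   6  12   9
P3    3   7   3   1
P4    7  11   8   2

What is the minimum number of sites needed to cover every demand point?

Coverage sets (demand points within 4 of each site):
  P1: {N1, N2}
  P2: {N1}
  P3: {N1, N3, N4}
  P4: {N4}
No single site covers all 4 demand points.
But {P1, P3} covers everything, so the minimum is 2.

2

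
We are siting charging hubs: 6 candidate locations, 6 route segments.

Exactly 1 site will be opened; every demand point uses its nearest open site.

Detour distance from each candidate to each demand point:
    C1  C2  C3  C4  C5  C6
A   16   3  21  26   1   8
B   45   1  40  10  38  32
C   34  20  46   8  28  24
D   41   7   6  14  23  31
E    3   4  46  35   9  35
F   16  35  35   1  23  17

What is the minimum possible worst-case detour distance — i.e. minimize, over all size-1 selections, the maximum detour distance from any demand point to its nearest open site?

Open {A}.
  Farthest demand point is C4 at detour distance 26 (to A); all others are ≤ 26.
With {F} the worst case is 35.
With {D} the worst case is 41.
No size-1 selection achieves below 26.

26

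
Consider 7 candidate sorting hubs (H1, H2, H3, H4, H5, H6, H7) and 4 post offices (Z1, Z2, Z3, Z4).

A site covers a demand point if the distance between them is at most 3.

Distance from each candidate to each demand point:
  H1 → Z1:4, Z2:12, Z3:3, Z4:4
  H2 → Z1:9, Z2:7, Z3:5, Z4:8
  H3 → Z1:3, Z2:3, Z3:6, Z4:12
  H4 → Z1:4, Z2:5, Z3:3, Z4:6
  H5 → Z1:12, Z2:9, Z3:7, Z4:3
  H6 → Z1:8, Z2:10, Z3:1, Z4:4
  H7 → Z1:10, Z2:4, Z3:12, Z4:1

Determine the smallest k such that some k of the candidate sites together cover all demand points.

3

Coverage sets (demand points within 3 of each site):
  H1: {Z3}
  H2: {}
  H3: {Z1, Z2}
  H4: {Z3}
  H5: {Z4}
  H6: {Z3}
  H7: {Z4}
No 2 sites suffice: every size-2 union leaves at least one demand point uncovered.
But {H1, H3, H5} covers everything, so the minimum is 3.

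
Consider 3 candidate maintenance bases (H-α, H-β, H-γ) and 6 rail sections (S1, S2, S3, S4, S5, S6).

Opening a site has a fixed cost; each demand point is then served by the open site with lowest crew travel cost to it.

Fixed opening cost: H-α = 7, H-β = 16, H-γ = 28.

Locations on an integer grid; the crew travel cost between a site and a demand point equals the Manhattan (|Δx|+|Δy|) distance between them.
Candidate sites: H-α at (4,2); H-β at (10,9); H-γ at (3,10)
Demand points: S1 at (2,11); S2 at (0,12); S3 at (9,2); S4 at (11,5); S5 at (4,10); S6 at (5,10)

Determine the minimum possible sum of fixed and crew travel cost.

60

Open {H-α, H-γ}: assign each demand point to its cheapest open site.
  S1→H-γ 2, S2→H-γ 5, S3→H-α 5, S4→H-α 10, S5→H-γ 1, S6→H-γ 2
  crew travel cost 25, fixed 35 → total 60.
Compare {H-α}: crew travel cost 57 + fixed 7 = 64.
Compare {H-β}: crew travel cost 49 + fixed 16 = 65.
Compare {H-γ}: crew travel cost 37 + fixed 28 = 65.
All other subsets cost ≥ 64. Minimum total cost: 60.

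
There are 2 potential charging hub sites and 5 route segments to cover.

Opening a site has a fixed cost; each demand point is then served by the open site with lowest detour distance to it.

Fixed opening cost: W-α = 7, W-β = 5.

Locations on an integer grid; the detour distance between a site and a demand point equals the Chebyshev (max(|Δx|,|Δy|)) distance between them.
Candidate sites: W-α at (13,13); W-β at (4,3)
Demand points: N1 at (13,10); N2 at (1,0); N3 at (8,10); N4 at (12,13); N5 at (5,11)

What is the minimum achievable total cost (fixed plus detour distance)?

32

Open {W-α, W-β}: assign each demand point to its cheapest open site.
  N1→W-α 3, N2→W-β 3, N3→W-α 5, N4→W-α 1, N5→W-α 8
  detour distance 20, fixed 12 → total 32.
Compare {W-α}: detour distance 30 + fixed 7 = 37.
Compare {W-β}: detour distance 37 + fixed 5 = 42.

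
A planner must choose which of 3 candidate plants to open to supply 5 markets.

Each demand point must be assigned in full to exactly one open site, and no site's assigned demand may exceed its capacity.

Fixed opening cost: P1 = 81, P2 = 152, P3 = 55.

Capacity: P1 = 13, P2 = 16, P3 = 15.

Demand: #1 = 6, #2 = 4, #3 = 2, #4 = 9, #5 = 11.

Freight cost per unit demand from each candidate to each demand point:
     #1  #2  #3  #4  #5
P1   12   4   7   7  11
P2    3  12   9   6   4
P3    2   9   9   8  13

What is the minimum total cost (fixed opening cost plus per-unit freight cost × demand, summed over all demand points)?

441

Open {P1, P2, P3}; cheapest assignment that respects the capacities:
  P1 (cap 13, load 13): #2, #4 — cost 4×4 + 9×7 = 79
  P2 (cap 16, load 13): #3, #5 — cost 2×9 + 11×4 = 62
  P3 (cap 15, load 6): #1 — cost 6×2 = 12
  Shipping 153, fixed 288 → total 441.
  Any other capacity-feasible assignment to {P1, P2, P3} ships for at least 153.
Total demand is 32 and no other set of sites has combined capacity ≥ 32, so {P1, P2, P3} is the only feasible choice of open sites. Minimum: 441.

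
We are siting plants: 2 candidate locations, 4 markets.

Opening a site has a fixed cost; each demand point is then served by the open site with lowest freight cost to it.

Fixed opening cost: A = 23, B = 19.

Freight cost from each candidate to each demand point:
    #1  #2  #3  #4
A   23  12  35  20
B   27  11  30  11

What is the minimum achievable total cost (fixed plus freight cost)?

Open {B}: assign each demand point to its cheapest open site.
  #1→B 27, #2→B 11, #3→B 30, #4→B 11
  freight cost 79, fixed 19 → total 98.
Compare {A}: freight cost 90 + fixed 23 = 113.
Compare {A, B}: freight cost 75 + fixed 42 = 117.

98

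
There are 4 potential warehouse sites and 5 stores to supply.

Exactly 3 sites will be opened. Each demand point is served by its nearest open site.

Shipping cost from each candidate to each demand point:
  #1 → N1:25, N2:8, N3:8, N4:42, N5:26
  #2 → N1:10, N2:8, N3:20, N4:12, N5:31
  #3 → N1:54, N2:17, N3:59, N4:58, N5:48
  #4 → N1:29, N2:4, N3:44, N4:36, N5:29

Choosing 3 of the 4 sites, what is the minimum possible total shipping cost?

Open {#1, #2, #4}.
  N1→#2 10, N2→#4 4, N3→#1 8, N4→#2 12, N5→#1 26  ⇒ total 60.
Compare {#1, #2, #3}: total 64.
Compare {#2, #3, #4}: total 75.
No size-3 selection does better; minimum is 60.

60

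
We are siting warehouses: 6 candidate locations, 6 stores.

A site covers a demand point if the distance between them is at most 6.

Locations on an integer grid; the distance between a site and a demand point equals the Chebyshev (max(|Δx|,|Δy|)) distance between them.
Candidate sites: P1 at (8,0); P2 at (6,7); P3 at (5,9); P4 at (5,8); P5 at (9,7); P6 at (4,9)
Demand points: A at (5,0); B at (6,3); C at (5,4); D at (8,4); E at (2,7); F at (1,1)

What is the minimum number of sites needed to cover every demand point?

2

Coverage sets (demand points within 6 of each site):
  P1: {A, B, C, D}
  P2: {B, C, D, E, F}
  P3: {B, C, D, E}
  P4: {B, C, D, E}
  P5: {B, C, D}
  P6: {B, C, D, E}
No single site covers all 6 demand points.
But {P1, P2} covers everything, so the minimum is 2.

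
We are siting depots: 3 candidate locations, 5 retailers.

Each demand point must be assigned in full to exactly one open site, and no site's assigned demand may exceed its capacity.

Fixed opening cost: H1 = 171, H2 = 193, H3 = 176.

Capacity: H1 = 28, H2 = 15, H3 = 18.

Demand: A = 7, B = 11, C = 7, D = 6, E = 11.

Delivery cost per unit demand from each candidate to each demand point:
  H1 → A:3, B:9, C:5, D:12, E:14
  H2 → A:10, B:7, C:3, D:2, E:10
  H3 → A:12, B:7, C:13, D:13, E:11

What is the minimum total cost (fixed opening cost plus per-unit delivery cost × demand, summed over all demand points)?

701

Open {H1, H3}; cheapest assignment that respects the capacities:
  H1 (cap 28, load 25): A, B, C — cost 7×3 + 11×9 + 7×5 = 155
  H3 (cap 18, load 17): D, E — cost 6×13 + 11×11 = 199
  Shipping 354, fixed 347 → total 701.
  Any other capacity-feasible assignment to {H1, H3} ships for at least 354.
Compare {H1, H2}: its best feasible assignment gives total 780.
Compare {H1, H2, H3}: its best feasible assignment gives total 814.
Every other set of open sites that can feasibly serve all demand totals ≥ 780 even under its best assignment. Minimum: 701.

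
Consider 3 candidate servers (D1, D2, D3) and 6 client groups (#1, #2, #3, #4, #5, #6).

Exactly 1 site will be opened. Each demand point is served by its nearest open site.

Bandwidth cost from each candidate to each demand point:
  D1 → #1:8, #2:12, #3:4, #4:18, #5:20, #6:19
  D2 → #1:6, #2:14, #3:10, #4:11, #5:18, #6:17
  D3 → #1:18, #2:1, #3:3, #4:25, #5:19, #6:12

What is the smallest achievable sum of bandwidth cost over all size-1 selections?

76

Open {D2}.
  #1→D2 6, #2→D2 14, #3→D2 10, #4→D2 11, #5→D2 18, #6→D2 17  ⇒ total 76.
Compare {D3}: total 78.
Compare {D1}: total 81.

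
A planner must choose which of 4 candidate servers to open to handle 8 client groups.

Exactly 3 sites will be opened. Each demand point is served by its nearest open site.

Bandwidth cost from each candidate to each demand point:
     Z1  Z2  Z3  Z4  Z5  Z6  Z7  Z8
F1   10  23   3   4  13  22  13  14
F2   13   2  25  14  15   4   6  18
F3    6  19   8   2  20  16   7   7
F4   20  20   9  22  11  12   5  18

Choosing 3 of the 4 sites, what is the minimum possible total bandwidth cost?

Open {F1, F2, F3}.
  Z1→F3 6, Z2→F2 2, Z3→F1 3, Z4→F3 2, Z5→F1 13, Z6→F2 4, Z7→F2 6, Z8→F3 7  ⇒ total 43.
Compare {F2, F3, F4}: total 45.
Compare {F1, F2, F4}: total 53.
No size-3 selection does better; minimum is 43.

43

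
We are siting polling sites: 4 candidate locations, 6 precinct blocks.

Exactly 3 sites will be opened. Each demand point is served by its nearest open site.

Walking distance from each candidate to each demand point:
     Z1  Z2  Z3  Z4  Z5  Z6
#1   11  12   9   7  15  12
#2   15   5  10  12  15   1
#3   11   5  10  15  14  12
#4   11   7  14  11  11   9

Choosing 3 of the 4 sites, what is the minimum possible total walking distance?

44

Open {#1, #2, #4}.
  Z1→#1 11, Z2→#2 5, Z3→#1 9, Z4→#1 7, Z5→#4 11, Z6→#2 1  ⇒ total 44.
Compare {#1, #2, #3}: total 47.
Compare {#2, #3, #4}: total 49.
No size-3 selection does better; minimum is 44.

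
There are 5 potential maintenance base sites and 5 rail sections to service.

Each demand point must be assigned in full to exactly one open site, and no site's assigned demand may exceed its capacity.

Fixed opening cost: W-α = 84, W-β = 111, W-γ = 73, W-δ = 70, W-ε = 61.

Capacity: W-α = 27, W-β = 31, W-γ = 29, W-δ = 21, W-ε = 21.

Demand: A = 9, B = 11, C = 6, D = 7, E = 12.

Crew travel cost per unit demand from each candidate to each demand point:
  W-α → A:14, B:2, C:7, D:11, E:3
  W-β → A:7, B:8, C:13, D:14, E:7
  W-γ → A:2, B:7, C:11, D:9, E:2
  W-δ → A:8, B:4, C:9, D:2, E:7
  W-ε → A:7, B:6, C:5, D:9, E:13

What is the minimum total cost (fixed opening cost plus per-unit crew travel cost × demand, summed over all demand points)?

309

Open {W-γ, W-δ}; cheapest assignment that respects the capacities:
  W-γ (cap 29, load 27): A, C, E — cost 9×2 + 6×11 + 12×2 = 108
  W-δ (cap 21, load 18): B, D — cost 11×4 + 7×2 = 58
  Shipping 166, fixed 143 → total 309.
  Any other capacity-feasible assignment to {W-γ, W-δ} ships for at least 166.
Compare {W-α, W-γ}: its best feasible assignment gives total 326.
Compare {W-γ, W-δ, W-ε}: its best feasible assignment gives total 334.
Every other set of open sites that can feasibly serve all demand totals ≥ 326 even under its best assignment. Minimum: 309.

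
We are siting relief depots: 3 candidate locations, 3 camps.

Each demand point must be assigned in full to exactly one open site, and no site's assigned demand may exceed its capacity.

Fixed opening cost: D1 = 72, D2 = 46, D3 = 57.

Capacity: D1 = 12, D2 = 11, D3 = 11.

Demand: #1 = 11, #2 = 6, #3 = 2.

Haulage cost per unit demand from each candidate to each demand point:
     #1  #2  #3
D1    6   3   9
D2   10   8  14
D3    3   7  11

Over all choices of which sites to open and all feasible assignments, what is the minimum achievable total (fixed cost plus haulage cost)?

Open {D1, D3}; cheapest assignment that respects the capacities:
  D1 (cap 12, load 8): #2, #3 — cost 6×3 + 2×9 = 36
  D3 (cap 11, load 11): #1 — cost 11×3 = 33
  Shipping 69, fixed 129 → total 198.
  Any other capacity-feasible assignment to {D1, D3} ships for at least 69.
Compare {D2, D3}: its best feasible assignment gives total 212.
Compare {D1, D2, D3}: its best feasible assignment gives total 244.
Every other set of open sites that can feasibly serve all demand totals ≥ 212 even under its best assignment. Minimum: 198.

198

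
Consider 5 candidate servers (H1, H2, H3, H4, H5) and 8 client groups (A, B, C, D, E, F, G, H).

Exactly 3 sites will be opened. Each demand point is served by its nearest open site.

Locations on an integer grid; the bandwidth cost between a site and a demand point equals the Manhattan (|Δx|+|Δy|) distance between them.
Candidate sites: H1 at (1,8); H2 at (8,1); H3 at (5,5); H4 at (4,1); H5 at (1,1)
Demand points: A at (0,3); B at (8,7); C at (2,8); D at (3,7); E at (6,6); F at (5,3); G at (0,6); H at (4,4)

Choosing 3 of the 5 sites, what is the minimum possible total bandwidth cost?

21

Open {H1, H3, H5}.
  A→H5 3, B→H3 5, C→H1 1, D→H1 3, E→H3 2, F→H3 2, G→H1 3, H→H3 2  ⇒ total 21.
Compare {H1, H2, H3}: total 24.
Compare {H1, H3, H4}: total 24.
No size-3 selection does better; minimum is 21.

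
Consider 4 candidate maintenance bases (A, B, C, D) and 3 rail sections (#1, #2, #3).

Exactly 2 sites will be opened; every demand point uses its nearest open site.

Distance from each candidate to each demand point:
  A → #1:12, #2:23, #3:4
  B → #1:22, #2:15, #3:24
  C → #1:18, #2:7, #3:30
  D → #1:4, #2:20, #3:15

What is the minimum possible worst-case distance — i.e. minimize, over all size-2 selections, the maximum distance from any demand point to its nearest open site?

12

Open {A, C}.
  Farthest demand point is #1 at distance 12 (to A); all others are ≤ 12.
With {A, B} the worst case is 15.
With {B, D} the worst case is 15.
No size-2 selection achieves below 12.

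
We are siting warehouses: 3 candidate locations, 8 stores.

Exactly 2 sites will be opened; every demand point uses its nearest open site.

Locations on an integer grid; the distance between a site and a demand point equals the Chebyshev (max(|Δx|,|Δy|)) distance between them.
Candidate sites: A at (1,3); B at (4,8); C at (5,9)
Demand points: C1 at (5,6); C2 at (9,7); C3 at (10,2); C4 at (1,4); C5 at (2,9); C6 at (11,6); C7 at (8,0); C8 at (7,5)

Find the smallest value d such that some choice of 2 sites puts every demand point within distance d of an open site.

Open {A, B}.
  Farthest demand point is C6 at distance 7 (to B); all others are ≤ 7.
With {A, C} the worst case is 7.
With {B, C} the worst case is 8.
No size-2 selection achieves below 7.

7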